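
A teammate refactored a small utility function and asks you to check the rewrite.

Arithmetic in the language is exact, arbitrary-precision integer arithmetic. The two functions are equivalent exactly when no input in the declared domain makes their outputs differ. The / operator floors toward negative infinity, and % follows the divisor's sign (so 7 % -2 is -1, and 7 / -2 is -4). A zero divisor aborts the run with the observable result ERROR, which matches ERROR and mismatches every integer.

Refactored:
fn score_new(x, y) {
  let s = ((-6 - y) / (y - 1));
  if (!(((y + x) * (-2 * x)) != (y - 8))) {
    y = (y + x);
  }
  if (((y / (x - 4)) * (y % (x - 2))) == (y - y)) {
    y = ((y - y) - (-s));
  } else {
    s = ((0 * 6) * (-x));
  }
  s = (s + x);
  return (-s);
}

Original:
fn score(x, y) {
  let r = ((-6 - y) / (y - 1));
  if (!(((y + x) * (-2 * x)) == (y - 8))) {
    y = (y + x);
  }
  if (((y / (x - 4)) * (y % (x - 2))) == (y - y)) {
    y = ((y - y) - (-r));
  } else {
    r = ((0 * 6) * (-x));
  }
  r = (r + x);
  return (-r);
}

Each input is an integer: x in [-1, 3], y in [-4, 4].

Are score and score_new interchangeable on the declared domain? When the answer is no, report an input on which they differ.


On input x=-1, y=3, score returns 1 while score_new returns 6.
verdict: not equivalent; witness: x=-1, y=3


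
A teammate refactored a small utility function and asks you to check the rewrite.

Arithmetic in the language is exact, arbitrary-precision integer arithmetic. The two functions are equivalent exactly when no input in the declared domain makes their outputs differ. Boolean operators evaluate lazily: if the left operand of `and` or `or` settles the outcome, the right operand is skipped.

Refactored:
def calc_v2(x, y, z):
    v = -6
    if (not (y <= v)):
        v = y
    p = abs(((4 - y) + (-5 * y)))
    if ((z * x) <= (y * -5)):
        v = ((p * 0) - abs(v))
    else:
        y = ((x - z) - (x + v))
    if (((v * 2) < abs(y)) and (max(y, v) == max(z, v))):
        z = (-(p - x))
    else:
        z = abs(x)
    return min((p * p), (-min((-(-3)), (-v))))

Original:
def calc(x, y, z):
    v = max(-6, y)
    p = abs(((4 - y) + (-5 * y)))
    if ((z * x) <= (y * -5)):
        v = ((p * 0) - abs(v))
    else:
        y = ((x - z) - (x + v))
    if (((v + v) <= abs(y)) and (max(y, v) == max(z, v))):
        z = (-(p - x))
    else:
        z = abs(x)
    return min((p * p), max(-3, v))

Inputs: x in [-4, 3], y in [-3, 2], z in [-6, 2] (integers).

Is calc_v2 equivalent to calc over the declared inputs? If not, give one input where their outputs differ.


One difference looks behavioral, but it never changes the outcome for any declared input; all 432 inputs agree.
verdict: equivalent


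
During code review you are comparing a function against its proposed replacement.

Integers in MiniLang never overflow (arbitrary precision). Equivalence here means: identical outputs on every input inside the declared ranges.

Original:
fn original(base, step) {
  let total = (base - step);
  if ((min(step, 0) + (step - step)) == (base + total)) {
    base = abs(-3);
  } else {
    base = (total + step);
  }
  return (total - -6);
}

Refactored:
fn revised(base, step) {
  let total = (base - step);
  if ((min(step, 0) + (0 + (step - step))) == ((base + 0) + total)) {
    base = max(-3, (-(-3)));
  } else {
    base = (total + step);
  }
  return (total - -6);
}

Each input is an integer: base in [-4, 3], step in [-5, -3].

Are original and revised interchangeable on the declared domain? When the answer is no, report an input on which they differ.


The two are interchangeable: arithmetic usage differs, min/max/abs usage differs, constant usage differs, and every declared input agrees.
Tracing base=3, step=-4: original: total := 7 | ((min(step, 0) + (step - step)) == (base + total)): false | base := 3 | result 13 | revised: total := 7 | ((min(step, 0) + (0 + (step - step))) == ((base + 0) + total)): false | base := 3 | result 13 — matching result 13.
Every one of the 24 inputs gives matching results.
verdict: equivalent


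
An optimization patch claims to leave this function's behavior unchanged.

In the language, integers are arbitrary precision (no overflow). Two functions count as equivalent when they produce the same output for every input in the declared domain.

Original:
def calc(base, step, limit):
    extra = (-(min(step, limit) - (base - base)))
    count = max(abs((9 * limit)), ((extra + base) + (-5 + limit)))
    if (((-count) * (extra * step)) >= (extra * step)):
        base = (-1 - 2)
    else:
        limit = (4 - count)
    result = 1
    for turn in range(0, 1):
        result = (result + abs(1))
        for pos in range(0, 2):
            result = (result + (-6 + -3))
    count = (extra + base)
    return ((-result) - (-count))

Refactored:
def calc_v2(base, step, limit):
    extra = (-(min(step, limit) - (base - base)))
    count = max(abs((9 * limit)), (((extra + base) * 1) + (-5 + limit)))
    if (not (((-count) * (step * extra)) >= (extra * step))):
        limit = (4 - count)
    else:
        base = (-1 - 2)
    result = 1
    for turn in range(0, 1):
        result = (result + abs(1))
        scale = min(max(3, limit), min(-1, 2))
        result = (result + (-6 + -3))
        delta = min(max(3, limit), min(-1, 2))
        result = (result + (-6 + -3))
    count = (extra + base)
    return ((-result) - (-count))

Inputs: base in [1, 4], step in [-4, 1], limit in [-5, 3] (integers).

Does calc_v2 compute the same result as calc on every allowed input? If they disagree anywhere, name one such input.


This is a faithful refactor — statement counts differ; boolean connective usage differs; arithmetic usage differs; loop structure differs; local variable names differ; min/max/abs usage differs; constant usage differs, but the computed results match everywhere.
As a probe, take base=4, step=1, limit=-1: calc runs extra becomes 1; next count becomes 9; next (((-count) * (extra * step)) >= (extra * step)) evaluates to false; next limit becomes -5; next result becomes 1; next at turn=0:; next result becomes 2; next at pos=0:; next result becomes -7; next at pos=1:; next result becomes -16; next count becomes 5; next final value 21; calc_v2 runs extra becomes 1; next count becomes 9; next (not (((-count) * (step * extra)) >= (extra * step))) evaluates to true; next limit becomes -5; next result becomes 1; next at turn=0:; next result becomes 2; next scale becomes -1; next result becomes -7; next delta becomes -1; next result becomes -16; next count becomes 5; next final value 21; both end at 21.
Checked all 216 inputs in the declared domain: the outputs agree on every one.
verdict: equivalent


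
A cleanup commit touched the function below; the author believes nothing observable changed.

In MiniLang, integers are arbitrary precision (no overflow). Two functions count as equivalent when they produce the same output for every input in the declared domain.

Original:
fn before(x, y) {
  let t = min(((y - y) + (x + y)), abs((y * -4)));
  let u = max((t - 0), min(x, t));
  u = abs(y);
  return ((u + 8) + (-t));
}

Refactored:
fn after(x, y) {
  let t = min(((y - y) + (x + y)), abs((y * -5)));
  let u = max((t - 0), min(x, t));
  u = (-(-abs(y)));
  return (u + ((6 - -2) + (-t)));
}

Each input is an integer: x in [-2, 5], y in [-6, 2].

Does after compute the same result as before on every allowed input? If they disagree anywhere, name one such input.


Run the pair on x=4, y=1.
before: t = 4; u = 4; u = 1; return 5
after: t = 5; u = 5; u = 1; return 4
5 against 4: the behavior changed.
verdict: not equivalent; witness: x=4, y=1


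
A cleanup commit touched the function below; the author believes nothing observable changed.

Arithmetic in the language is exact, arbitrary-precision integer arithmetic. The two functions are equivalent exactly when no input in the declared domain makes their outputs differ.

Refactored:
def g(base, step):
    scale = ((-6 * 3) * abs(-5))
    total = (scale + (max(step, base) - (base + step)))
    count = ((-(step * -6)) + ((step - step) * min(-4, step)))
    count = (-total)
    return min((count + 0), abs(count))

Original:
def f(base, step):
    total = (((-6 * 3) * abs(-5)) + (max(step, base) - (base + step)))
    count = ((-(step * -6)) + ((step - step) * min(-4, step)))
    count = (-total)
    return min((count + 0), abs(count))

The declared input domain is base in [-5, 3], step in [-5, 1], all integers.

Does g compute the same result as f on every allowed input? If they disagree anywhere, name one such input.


Although statement counts differ, plus local variable names differ, 63/63 inputs agree.
verdict: equivalent


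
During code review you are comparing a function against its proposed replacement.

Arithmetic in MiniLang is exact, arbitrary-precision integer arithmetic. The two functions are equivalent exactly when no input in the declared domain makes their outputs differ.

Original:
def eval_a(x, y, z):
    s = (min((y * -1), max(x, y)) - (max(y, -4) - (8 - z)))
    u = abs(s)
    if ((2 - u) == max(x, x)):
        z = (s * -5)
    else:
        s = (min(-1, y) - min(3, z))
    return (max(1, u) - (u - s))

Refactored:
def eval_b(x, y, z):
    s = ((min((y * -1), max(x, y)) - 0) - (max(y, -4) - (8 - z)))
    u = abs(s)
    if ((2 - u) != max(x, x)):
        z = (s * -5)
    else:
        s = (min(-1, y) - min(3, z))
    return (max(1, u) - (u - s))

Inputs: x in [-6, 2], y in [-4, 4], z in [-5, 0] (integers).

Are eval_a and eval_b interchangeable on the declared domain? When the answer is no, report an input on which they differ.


Not equivalent: x=-6, y=-4, z=-5 separates them (1 vs 13).
eval_a: s = 13; u = 13; ((2 - u) == max(x, x)) -> false; s = 1; return 1
eval_b: s = 13; u = 13; ((2 - u) != max(x, x)) -> true; z = -65; return 13
verdict: not equivalent; witness: x=-6, y=-4, z=-5


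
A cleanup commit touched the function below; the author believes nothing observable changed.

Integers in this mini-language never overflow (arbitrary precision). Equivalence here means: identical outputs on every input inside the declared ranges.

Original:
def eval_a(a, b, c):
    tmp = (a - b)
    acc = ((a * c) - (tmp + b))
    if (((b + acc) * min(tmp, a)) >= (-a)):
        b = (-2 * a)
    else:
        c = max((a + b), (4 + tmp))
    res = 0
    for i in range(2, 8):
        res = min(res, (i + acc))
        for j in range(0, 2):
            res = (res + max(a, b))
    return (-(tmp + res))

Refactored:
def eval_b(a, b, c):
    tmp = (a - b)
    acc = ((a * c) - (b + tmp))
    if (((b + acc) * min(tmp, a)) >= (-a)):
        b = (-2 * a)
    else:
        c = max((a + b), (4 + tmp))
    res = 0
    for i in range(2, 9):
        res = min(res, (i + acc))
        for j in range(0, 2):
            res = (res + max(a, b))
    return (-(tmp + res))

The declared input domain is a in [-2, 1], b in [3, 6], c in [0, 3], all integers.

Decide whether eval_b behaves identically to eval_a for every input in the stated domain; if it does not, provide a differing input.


Run the pair on a=-2, b=3, c=0.
eval_a: tmp=-5, then acc=2, then (((b + acc) * min(tmp, a)) >= (-a)) is false, then c=1, then res=0, then (i=2), then res=0, then (j=0), then res=3, then (j=1), then res=6, then (i=3), then res=5, then (j=0), then res=8, then (j=1), then res=11, then (i=4), then res=6, then (j=0), then res=9, then (j=1), then res=12, then (i=5), then res=7, then (j=0), then res=10, then (j=1), then res=13, then (i=6), then res=8, then (j=0), then res=11, then (j=1), then res=14, then (i=7), then res=9, then (j=0), then res=12, then (j=1), then res=15, then returns -10
eval_b: tmp=-5, then acc=2, then (((b + acc) * min(tmp, a)) >= (-a)) is false, then c=1, then res=0, then (i=2), then res=0, then (j=0), then res=3, then (j=1), then res=6, then (i=3), then res=5, then (j=0), then res=8, then (j=1), then res=11, then (i=4), then res=6, then (j=0), then res=9, then (j=1), then res=12, then (i=5), then res=7, then (j=0), then res=10, then (j=1), then res=13, then (i=6), then res=8, then (j=0), then res=11, then (j=1), then res=14, then (i=7), then res=9, then (j=0), then res=12, then (j=1), then res=15, then (i=8), then res=10, then (j=0), then res=13, then (j=1), then res=16, then returns -11
-10 != -11, so the rewrite changes behavior.
verdict: not equivalent; witness: a=-2, b=3, c=0


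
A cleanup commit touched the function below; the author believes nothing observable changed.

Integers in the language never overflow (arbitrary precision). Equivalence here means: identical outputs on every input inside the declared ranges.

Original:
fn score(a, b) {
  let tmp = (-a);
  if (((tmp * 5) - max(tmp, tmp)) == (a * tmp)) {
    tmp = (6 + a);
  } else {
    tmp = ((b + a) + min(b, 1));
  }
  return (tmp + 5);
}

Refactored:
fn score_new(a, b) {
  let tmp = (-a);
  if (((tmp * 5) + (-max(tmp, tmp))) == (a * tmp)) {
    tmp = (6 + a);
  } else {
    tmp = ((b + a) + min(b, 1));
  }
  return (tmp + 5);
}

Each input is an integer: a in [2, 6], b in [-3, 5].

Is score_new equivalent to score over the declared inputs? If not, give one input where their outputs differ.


Behavior is preserved: although arithmetic usage differs, the outputs never diverge.
One worked example (a=4, b=0) — score: tmp = -4; (((tmp * 5) - max(tmp, tmp)) == (a * tmp)) -> true; tmp = 10; return 15; score_new: tmp = -4; (((tmp * 5) + (-max(tmp, tmp))) == (a * tmp)) -> true; tmp = 10; return 15; agreement on 15.
Sweeping the whole domain (45 inputs) finds no disagreement.
verdict: equivalent


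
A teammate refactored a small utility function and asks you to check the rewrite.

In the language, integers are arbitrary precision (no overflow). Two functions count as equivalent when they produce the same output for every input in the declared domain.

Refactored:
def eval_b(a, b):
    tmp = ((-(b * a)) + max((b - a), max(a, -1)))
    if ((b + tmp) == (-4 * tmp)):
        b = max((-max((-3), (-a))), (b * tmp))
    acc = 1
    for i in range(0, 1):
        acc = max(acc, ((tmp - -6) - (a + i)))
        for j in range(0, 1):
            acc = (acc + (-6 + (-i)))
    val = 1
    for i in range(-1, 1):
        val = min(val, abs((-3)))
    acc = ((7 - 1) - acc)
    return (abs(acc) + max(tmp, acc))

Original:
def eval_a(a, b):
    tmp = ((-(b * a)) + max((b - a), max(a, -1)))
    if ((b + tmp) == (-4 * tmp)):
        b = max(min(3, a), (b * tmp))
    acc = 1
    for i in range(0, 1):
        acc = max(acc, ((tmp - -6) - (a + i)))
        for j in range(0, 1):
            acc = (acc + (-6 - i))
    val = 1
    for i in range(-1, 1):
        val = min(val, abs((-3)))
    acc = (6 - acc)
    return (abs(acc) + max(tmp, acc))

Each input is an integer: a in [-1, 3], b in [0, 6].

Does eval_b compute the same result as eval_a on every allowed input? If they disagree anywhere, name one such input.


This is a faithful refactor — min/max/abs usage differs; also constant usage differs; also arithmetic usage differs, but the computed results match everywhere.
As a probe, take a=3, b=5: eval_a runs tmp = -12; ((b + tmp) == (-4 * tmp)) -> false; acc = 1; [i=0]; acc = 1; [j=0]; acc = -5; val = 1; [i=-1]; val = 1; [i=0]; val = 1; acc = 11; return 22; eval_b runs tmp = -12; ((b + tmp) == (-4 * tmp)) -> false; acc = 1; [i=0]; acc = 1; [j=0]; acc = -5; val = 1; [i=-1]; val = 1; [i=0]; val = 1; acc = 11; return 22; both end at 22.
Every one of the 35 inputs gives matching results.
verdict: equivalent


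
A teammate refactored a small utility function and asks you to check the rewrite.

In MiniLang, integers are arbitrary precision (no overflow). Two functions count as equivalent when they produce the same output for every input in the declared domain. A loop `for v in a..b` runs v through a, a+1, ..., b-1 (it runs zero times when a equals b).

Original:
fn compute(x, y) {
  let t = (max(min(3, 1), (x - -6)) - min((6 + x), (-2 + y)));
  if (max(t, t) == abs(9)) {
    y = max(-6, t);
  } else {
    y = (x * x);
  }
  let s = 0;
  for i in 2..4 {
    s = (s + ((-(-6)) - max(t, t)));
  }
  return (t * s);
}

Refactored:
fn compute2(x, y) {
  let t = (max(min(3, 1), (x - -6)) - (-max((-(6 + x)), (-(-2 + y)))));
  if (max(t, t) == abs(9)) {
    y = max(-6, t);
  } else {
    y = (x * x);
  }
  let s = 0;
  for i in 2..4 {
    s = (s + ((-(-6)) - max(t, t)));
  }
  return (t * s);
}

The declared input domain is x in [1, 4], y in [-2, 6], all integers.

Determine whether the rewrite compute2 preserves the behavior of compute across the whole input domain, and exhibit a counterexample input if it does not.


Although min/max/abs usage differs, 36/36 inputs agree.
verdict: equivalent


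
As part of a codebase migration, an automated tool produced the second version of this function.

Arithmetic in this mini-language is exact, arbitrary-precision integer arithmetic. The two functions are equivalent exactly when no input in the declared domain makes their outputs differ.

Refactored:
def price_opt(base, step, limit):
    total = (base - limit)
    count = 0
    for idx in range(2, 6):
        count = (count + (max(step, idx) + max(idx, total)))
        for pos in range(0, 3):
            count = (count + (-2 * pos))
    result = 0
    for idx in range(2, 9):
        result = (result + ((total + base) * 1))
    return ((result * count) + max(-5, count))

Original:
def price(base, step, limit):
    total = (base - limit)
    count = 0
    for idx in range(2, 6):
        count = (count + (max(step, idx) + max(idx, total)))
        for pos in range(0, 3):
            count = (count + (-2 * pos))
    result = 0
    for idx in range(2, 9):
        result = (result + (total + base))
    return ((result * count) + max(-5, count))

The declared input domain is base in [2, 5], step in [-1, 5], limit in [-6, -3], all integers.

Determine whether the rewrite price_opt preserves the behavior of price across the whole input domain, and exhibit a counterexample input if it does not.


Changes here: arithmetic usage differs, constant usage differs; the full 112-point sweep finds no disagreement.
verdict: equivalent


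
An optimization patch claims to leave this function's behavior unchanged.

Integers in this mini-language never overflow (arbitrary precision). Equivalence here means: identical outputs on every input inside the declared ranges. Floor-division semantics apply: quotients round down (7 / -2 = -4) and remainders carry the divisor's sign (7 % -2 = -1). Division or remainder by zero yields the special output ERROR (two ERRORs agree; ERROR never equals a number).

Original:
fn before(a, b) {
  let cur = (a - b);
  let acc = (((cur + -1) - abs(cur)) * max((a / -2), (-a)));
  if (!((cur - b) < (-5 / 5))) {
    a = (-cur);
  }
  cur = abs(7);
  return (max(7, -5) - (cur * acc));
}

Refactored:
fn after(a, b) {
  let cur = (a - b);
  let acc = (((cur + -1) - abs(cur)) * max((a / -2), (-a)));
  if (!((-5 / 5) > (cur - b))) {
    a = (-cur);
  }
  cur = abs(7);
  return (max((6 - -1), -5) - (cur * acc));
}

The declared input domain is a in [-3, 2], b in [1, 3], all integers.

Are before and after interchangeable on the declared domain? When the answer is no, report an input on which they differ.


Equivalent — the differences include comparison usage differs; and arithmetic usage differs; and constant usage differs, yet no declared input distinguishes the two.
Spot check at a=-3, b=1 — before: cur becomes -4; next acc becomes -27; next (!((cur - b) < (-5 / 5))) evaluates to false; next cur becomes 7; next final value 196. after: cur becomes -4; next acc becomes -27; next (!((-5 / 5) > (cur - b))) evaluates to false; next cur becomes 7; next final value 196. Both give 196.
Sweeping the whole domain (18 inputs) finds no disagreement.
verdict: equivalent


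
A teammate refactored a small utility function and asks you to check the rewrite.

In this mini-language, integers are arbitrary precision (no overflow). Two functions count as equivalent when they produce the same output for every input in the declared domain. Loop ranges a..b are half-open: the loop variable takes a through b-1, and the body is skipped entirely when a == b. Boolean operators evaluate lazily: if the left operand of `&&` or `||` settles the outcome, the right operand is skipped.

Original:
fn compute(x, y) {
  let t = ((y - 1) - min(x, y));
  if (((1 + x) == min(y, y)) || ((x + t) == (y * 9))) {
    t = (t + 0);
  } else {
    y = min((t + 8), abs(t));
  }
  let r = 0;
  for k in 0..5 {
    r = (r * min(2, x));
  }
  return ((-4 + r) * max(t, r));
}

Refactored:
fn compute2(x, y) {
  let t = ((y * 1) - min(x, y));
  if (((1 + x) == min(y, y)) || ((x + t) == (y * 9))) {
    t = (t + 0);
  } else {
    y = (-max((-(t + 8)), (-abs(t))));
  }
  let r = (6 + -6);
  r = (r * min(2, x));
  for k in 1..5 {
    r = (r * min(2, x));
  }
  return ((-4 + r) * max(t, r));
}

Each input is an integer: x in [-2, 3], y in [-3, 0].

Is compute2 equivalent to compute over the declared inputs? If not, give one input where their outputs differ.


At x=-2, y=-1: compute gives 0, compute2 gives -4.
verdict: not equivalent; witness: x=-2, y=-1


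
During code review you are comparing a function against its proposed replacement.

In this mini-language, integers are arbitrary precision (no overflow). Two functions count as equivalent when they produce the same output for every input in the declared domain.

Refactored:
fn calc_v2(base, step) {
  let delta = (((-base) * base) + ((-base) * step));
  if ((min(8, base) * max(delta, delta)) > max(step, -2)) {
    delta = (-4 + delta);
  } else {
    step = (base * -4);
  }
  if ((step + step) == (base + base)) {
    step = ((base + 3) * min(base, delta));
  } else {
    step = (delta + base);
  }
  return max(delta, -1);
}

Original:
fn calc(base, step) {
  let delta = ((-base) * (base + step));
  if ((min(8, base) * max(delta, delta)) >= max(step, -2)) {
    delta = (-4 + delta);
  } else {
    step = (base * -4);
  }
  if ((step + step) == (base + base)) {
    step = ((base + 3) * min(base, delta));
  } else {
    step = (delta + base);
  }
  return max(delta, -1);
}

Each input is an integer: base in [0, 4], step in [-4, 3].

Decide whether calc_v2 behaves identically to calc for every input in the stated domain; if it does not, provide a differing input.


base=0, step=0 yields -1 from calc but 0 from calc_v2.
verdict: not equivalent; witness: base=0, step=0


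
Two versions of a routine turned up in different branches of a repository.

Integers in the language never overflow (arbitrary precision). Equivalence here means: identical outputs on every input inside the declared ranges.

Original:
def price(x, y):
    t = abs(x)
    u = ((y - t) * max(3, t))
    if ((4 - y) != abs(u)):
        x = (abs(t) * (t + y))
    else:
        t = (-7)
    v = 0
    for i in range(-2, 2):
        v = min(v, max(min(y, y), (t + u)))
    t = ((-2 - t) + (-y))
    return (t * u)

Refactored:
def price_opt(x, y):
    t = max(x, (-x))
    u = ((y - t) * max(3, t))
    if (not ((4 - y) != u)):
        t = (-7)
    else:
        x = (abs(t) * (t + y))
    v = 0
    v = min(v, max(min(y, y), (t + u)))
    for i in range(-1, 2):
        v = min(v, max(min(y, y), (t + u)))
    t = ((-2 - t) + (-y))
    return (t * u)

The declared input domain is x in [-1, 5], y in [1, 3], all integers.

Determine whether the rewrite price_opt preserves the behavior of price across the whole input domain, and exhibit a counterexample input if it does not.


Run the pair on x=2, y=1.
price: t = 2; u = -3; ((4 - y) != abs(u)) -> false; t = -7; v = 0; [i=-2]; v = 0; [i=-1]; v = 0; [i=0]; v = 0; [i=1]; v = 0; t = 4; return -12
price_opt: t = 2; u = -3; (not ((4 - y) != u)) -> false; x = 6; v = 0; v = 0; [i=-1]; v = 0; [i=0]; v = 0; [i=1]; v = 0; t = -5; return 15
-12 vs 15 — the two versions disagree here.
verdict: not equivalent; witness: x=2, y=1


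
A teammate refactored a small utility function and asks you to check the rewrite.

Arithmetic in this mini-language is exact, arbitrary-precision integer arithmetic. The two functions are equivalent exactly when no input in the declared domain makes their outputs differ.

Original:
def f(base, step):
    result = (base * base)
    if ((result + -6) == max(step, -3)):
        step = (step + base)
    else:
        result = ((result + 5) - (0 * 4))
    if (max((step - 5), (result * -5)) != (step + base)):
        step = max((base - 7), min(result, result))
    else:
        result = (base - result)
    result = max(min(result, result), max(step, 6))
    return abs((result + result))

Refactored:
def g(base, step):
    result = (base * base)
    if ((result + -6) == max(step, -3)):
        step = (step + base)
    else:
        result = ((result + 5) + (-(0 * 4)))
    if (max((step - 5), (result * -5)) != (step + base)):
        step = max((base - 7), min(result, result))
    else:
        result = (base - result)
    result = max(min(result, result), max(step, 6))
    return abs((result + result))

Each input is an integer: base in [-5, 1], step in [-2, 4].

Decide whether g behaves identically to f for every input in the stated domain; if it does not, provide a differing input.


Side by side, the visible changes include: arithmetic usage differs.
One worked example (base=-5, step=-2) — f: result becomes 25; next ((result + -6) == max(step, -3)) evaluates to false; next result becomes 30; next (max((step - 5), (result * -5)) != (step + base)) evaluates to false; next result becomes -35; next result becomes 6; next final value 12; g: result becomes 25; next ((result + -6) == max(step, -3)) evaluates to false; next result becomes 30; next (max((step - 5), (result * -5)) != (step + base)) evaluates to false; next result becomes -35; next result becomes 6; next final value 12; agreement on 12.
Every one of the 49 inputs gives matching results.
verdict: equivalent


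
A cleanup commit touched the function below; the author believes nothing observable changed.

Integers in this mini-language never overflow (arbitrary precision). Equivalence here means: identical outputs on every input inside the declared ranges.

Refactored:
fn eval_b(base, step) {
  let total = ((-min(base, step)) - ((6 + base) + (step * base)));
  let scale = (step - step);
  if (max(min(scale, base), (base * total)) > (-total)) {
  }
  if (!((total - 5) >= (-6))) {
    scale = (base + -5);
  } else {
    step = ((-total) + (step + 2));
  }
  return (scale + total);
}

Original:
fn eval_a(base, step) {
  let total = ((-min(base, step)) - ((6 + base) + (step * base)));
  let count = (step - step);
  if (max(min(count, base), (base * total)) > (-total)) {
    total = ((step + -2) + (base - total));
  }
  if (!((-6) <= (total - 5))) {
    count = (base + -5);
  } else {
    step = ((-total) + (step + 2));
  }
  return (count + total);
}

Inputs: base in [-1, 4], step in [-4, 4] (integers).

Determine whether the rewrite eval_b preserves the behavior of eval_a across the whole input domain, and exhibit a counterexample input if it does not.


On input base=1, step=-4, eval_a returns -10 while eval_b returns 1.
verdict: not equivalent; witness: base=1, step=-4


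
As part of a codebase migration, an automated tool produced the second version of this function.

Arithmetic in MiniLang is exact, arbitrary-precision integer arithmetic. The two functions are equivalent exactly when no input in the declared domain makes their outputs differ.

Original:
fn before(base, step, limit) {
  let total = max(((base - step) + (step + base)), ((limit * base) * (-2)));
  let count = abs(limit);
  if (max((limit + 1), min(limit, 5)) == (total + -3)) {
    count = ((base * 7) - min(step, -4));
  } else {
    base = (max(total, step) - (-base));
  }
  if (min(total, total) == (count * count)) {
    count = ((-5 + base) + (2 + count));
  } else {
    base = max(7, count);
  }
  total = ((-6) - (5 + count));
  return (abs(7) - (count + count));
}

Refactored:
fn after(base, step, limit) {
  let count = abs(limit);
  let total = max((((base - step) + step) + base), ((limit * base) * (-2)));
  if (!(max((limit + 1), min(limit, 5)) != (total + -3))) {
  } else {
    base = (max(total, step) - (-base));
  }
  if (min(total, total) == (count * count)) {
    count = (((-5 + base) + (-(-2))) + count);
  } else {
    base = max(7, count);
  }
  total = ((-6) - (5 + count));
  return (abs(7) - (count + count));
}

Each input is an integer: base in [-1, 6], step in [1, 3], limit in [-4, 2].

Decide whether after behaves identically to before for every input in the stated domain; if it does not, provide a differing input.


These are not equivalent — on base=2, step=1, limit=0 the outputs split (-29 vs 7).
before: total = 4; count = 0; (max((limit + 1), min(limit, 5)) == (total + -3)) -> true; count = 18; (min(total, total) == (count * count)) -> false; base = 18; total = -29; return -29
after: count = 0; total = 4; (!(max((limit + 1), min(limit, 5)) != (total + -3))) -> true; (min(total, total) == (count * count)) -> false; base = 7; total = -11; return 7
verdict: not equivalent; witness: base=2, step=1, limit=0


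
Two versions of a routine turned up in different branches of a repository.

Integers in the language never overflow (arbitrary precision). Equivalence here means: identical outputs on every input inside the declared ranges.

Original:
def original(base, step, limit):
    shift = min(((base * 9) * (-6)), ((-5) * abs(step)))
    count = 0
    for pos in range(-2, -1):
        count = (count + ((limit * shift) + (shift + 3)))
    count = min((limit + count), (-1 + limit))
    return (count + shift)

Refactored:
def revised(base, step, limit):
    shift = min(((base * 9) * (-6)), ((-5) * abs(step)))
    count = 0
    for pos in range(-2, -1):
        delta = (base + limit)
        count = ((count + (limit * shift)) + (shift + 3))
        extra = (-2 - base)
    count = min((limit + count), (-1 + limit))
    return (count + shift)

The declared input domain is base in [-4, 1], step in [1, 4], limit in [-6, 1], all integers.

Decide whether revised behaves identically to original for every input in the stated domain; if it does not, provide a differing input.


Equivalent. Beyond behavior-preserving changes, the revision adds an assignment to `extra` whose value nothing reads.
An exhaustive pass over the 192 declared inputs shows identical outputs.
Spot check at base=-2, step=1, limit=0 — original: shift := -5 | count := 0 | iter pos=-2: | count := -2 | count := -2 | result -7. revised: shift := -5 | count := 0 | iter pos=-2: | delta := -2 | count := -2 | extra := 0 | count := -2 | result -7. Both give -7.
verdict: equivalent


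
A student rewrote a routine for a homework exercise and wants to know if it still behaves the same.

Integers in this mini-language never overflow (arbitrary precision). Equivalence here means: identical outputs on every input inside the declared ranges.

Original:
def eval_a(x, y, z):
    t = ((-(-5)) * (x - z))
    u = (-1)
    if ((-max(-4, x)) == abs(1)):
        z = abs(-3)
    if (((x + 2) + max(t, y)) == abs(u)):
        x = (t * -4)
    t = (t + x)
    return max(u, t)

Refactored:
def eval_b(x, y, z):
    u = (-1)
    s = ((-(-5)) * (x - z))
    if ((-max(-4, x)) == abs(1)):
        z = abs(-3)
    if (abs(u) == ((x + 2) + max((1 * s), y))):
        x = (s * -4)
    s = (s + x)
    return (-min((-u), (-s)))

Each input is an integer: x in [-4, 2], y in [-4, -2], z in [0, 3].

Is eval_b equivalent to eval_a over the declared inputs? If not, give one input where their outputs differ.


Comparing the listings, the differences include: constant usage differs, min/max/abs usage differs, local variable names differ, arithmetic usage differs.
Spot check at x=-1, y=-2, z=0 — eval_a: t := -5 | u := -1 | ((-max(-4, x)) == abs(1)): true | z := 3 | (((x + 2) + max(t, y)) == abs(u)): false | t := -6 | result -1. eval_b: u := -1 | s := -5 | ((-max(-4, x)) == abs(1)): true | z := 3 | (abs(u) == ((x + 2) + max((1 * s), y))): false | s := -6 | result -1. Both give -1.
Across all 84 domain points the two functions coincide.
verdict: equivalent


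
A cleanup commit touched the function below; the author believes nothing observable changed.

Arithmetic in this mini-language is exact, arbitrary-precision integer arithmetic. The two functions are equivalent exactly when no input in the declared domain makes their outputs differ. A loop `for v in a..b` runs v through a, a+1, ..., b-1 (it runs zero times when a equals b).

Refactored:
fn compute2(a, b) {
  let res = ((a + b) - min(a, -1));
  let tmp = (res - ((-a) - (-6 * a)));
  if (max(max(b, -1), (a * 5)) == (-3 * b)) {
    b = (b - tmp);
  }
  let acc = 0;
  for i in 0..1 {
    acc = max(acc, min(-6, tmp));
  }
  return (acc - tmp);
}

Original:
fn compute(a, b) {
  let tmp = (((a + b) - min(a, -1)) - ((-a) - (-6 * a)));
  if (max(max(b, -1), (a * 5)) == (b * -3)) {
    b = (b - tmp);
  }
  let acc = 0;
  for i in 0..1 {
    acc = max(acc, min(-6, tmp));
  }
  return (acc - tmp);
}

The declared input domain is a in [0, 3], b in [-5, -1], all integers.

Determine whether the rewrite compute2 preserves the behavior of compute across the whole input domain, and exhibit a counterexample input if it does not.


Equivalent — the differences include local variable names differ, and statement counts differ, yet no declared input distinguishes the two.
As a probe, take a=3, b=-4: compute runs tmp=-15, then (max(max(b, -1), (a * 5)) == (b * -3)) is false, then acc=0, then (i=0), then acc=0, then returns 15; compute2 runs res=0, then tmp=-15, then (max(max(b, -1), (a * 5)) == (-3 * b)) is false, then acc=0, then (i=0), then acc=0, then returns 15; both end at 15.
An exhaustive pass over the 20 declared inputs shows identical outputs.
verdict: equivalent


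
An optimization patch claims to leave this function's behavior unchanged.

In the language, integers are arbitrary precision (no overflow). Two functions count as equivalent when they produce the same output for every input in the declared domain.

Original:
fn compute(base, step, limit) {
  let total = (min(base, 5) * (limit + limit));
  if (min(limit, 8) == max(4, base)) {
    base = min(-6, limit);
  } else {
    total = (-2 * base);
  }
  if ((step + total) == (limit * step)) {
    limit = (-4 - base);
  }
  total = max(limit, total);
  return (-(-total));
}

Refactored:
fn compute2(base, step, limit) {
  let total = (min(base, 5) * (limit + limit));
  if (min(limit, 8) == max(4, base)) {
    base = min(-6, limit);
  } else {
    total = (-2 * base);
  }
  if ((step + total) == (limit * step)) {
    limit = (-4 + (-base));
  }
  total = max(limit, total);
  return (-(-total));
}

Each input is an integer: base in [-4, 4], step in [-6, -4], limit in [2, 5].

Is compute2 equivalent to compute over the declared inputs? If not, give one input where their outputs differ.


Reading the diff, among the changes: arithmetic usage differs.
One worked example (base=4, step=-5, limit=2) — compute: total=16, then (min(limit, 8) == max(4, base)) is false, then total=-8, then ((step + total) == (limit * step)) is false, then total=2, then returns 2; compute2: total=16, then (min(limit, 8) == max(4, base)) is false, then total=-8, then ((step + total) == (limit * step)) is false, then total=2, then returns 2; agreement on 2.
An exhaustive pass over the 108 declared inputs shows identical outputs.
verdict: equivalent


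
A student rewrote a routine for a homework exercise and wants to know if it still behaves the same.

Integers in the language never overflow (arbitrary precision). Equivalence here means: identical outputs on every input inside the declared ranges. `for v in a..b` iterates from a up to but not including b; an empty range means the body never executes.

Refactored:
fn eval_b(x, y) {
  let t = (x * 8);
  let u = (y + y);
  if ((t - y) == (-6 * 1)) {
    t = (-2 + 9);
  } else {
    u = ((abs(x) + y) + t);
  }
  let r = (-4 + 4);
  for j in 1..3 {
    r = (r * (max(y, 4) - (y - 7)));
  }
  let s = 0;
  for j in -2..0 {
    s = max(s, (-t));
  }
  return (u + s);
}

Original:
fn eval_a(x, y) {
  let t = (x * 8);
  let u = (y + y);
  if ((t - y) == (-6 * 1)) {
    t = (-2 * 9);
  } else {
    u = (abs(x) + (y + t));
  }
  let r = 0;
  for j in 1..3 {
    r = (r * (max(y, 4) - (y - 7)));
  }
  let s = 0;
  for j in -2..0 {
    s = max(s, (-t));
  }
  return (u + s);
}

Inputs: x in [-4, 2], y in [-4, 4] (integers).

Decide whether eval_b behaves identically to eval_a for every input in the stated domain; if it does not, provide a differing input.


x=-1, y=-2 yields 14 from eval_a but -4 from eval_b.
verdict: not equivalent; witness: x=-1, y=-2


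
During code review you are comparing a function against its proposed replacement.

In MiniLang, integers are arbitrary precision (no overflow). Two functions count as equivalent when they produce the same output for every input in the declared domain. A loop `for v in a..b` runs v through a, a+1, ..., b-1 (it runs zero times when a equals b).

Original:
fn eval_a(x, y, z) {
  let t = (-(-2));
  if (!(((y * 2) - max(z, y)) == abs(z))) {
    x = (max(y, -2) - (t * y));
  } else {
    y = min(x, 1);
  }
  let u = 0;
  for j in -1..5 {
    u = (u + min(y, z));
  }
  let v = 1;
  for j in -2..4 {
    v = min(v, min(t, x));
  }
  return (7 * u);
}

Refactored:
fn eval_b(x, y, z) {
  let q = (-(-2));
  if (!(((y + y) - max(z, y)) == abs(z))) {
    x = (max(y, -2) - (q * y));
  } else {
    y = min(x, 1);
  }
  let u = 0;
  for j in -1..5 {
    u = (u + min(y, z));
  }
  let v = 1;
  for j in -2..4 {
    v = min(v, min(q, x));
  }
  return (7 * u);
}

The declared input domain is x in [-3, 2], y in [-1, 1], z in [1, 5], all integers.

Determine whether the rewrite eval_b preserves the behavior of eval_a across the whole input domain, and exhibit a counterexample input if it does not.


Side by side, the visible changes include: local variable names differ; arithmetic usage differs; constant usage differs.
Tracing x=-2, y=1, z=1: eval_a: t := 2 | (!(((y * 2) - max(z, y)) == abs(z))): false | y := -2 | u := 0 | iter j=-1: | u := -2 | iter j=0: | u := -4 | iter j=1: | u := -6 | iter j=2: | u := -8 | iter j=3: | u := -10 | iter j=4: | u := -12 | v := 1 | iter j=-2: | v := -2 | iter j=-1: | v := -2 | iter j=0: | v := -2 | iter j=1: | v := -2 | iter j=2: | v := -2 | iter j=3: | v := -2 | result -84 | eval_b: q := 2 | (!(((y + y) - max(z, y)) == abs(z))): false | y := -2 | u := 0 | iter j=-1: | u := -2 | iter j=0: | u := -4 | iter j=1: | u := -6 | iter j=2: | u := -8 | iter j=3: | u := -10 | iter j=4: | u := -12 | v := 1 | iter j=-2: | v := -2 | iter j=-1: | v := -2 | iter j=0: | v := -2 | iter j=1: | v := -2 | iter j=2: | v := -2 | iter j=3: | v := -2 | result -84 — matching result -84.
Sweeping the whole domain (90 inputs) finds no disagreement.
verdict: equivalent


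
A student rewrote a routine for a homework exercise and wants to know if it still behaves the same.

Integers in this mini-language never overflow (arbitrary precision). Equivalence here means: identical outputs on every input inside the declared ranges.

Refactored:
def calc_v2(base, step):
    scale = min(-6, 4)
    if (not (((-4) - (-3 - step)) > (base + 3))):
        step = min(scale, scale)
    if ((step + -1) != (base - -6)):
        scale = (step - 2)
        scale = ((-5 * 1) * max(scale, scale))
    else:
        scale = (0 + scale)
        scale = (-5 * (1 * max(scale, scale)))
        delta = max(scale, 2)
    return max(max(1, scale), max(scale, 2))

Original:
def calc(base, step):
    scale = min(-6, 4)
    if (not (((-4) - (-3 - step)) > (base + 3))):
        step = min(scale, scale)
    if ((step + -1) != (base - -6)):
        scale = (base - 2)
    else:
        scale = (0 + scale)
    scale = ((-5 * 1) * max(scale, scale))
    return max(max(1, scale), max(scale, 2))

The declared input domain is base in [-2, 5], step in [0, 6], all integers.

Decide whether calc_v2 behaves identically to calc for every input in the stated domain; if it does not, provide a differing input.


Run the pair on base=-2, step=0.
calc: scale=-6, then (not (((-4) - (-3 - step)) > (base + 3))) is true, then step=-6, then ((step + -1) != (base - -6)) is true, then scale=-4, then scale=20, then returns 20
calc_v2: scale=-6, then (not (((-4) - (-3 - step)) > (base + 3))) is true, then step=-6, then ((step + -1) != (base - -6)) is true, then scale=-8, then scale=40, then returns 40
20 vs 40 — the two versions disagree here.
verdict: not equivalent; witness: base=-2, step=0
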